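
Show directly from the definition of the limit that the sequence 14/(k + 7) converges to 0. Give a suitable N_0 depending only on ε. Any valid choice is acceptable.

N_0 = 14/ε

Fix ε > 0. For k ≥ 1, |14/(k + 7) − 0| = 14/(k + 7) ≤ 14/k.
We need 14/k < ε, i.e. k > 14/ε.
Take N_0 = 14/ε. If k > N_0 then |14/(k + 7)| ≤ 14/k < ε.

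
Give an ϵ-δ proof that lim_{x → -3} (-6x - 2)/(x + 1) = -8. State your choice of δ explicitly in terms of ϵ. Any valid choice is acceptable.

δ = min(1, (1/2)ϵ)

Fix ϵ > 0. We want δ > 0 with 0 < |x + 3| < δ ⇒ |(-6x - 2)/(x + 1) + 8| < ϵ.
Combining over a common denominator, (-6x - 2)/(x + 1) + 8 = [(-6x - 2)·(-2) − 16·(x + 1)] / [(-2)·(x + 1)] = -4(x + 3) / ((-2)(x + 1)).
So |(-6x - 2)/(x + 1) + 8| = 4|x + 3| / (2·|x + 1|).
Restrict δ ≤ 1. Then |x + 3| < 1 gives |x + 1| = |(x + 3) + (-2)| ≥ 2 − 1 = 1.
Hence |(-6x - 2)/(x + 1) + 8| < 4|x + 3|/(2·1) = 2|x + 3|, which is < ϵ once |x + 3| < (1/2)ϵ.
Take δ = min(1, (1/2)ϵ). Then 0 < |x + 3| < δ forces both bounds, so |(-6x - 2)/(x + 1) + 8| < ϵ.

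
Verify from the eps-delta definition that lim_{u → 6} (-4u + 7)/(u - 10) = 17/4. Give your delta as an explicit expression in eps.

Let eps > 0. We want delta > 0 with 0 < |u − 6| < delta ⇒ |(-4u + 7)/(u - 10) − (17/4)| < eps.
Combining over a common denominator, (-4u + 7)/(u - 10) − (17/4) = [(-4u + 7)·(-4) − (-17)·(u - 10)] / [(-4)·(u - 10)] = 33(u − 6) / ((-4)(u - 10)).
So |(-4u + 7)/(u - 10) − (17/4)| = 33|u − 6| / (4·|u − 10|).
Require delta ≤ 2, so |u − 10| ≥ |-4| − |u − 6| > 4 − 2 = 2.
Hence |(-4u + 7)/(u - 10) − (17/4)| < 33|u − 6|/(4·2) = (33/8)|u − 6|, which is < eps once |u − 6| < (8/33)eps.
Take delta = min(2, (8/33)eps). Then 0 < |u − 6| < delta forces both bounds, so |(-4u + 7)/(u - 10) − (17/4)| < eps.

delta = min(2, (8/33)eps)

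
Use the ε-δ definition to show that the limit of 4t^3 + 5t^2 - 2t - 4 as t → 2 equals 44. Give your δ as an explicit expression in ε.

Suppose ε > 0. We want δ > 0 such that 0 < |t − 2| < δ implies |(4t^3 + 5t^2 - 2t - 4) − 44| < ε.
(4t^3 + 5t^2 - 2t - 4) − 44 = 4t^3 + 5t^2 - 2t - 48 = (t − 2)(4t^2 + 13t + 24).
So |(4t^3 + 5t^2 - 2t - 4) − 44| = |t − 2|·|4t^2 + 13t + 24|.
Require δ ≤ 1. Then |t − 2| < 1 gives |t| < 3, and by the triangle inequality |4t^2 + 13t + 24| ≤ 4·3^2 + 13·3 + 24 = 99.
Hence |(4t^3 + 5t^2 - 2t - 4) − 44| ≤ 99|t − 2| < ε provided |t − 2| < ε/99.
Choosing δ = min(1, ε/99) ensures both conditions, hence |(4t^3 + 5t^2 - 2t - 4) − 44| < ε.

δ = min(1, ε/99)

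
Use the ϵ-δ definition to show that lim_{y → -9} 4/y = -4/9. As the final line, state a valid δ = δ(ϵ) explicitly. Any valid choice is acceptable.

Let ϵ > 0. We seek δ > 0 such that 0 < |y + 9| < δ implies |4/y + 4/9| < ϵ.
|4/y + 4/9| = 4·|-9 − y|/(9·|y|) = 4|y + 9|/(9|y|).
Restrict δ ≤ 9/2. Then |y + 9| < 9/2 gives |y| > 9/2, so 9|y| > 81/2.
Then |4/y + 4/9| < 4|y + 9|/(81/2), which is < ϵ when |y + 9| < (81/8)ϵ.
Take δ = min(9/2, (81/8)ϵ). Then 0 < |y + 9| < δ gives both |y + 9| < 9/2 and |y + 9| < (81/8)ϵ, so |4/y + 4/9| < ϵ.

δ = min(9/2, (81/8)ϵ)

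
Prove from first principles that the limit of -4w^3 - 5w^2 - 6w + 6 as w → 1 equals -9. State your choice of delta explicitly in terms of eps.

delta = min(1, eps/49)

Fix eps > 0. We want delta > 0 such that 0 < |w − 1| < delta implies |(-4w^3 - 5w^2 - 6w + 6) + 9| < eps.
(-4w^3 - 5w^2 - 6w + 6) + 9 = -4w^3 - 5w^2 - 6w + 15 = (w − 1)(-4w^2 - 9w - 15).
So |(-4w^3 - 5w^2 - 6w + 6) + 9| = |w − 1|·|-4w^2 - 9w - 15|.
Require delta ≤ 1. Then |w − 1| < 1 gives |w| < 2, and by the triangle inequality |-4w^2 - 9w - 15| ≤ 4·2^2 + 9·2 + 15 = 49.
Hence |(-4w^3 - 5w^2 - 6w + 6) + 9| ≤ 49|w − 1| < eps provided |w − 1| < eps/49.
Take delta = min(1, eps/49). Then 0 < |w − 1| < delta gives both |w − 1| < 1 and |w − 1| < eps/49, so |(-4w^3 - 5w^2 - 6w + 6) + 9| < eps.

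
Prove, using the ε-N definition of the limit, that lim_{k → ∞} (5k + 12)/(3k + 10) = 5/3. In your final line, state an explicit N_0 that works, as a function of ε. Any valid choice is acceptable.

Fix ε > 0. For k ≥ 1, |(5k + 12)/(3k + 10) − (5/3)| = |-14|/(3(3k + 10)) = 14/(3(3k + 10)).
Since 3k + 10 ≥ 3k for k ≥ 1, this is ≤ 14/(3·3k) = (14/9)/k.
So |(5k + 12)/(3k + 10) − (5/3)| < ε whenever k > (14/9)/ε.
Take N_0 = (14/9)/ε. If k > N_0 then |(5k + 12)/(3k + 10) − (5/3)| ≤ (14/9)/k < ε.

N_0 = (14/9)/ε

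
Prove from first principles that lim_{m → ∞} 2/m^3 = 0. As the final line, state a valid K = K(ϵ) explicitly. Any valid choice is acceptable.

K = (2/ϵ)^{1/3}

Suppose ϵ > 0. For m ≥ 1, |2/m^3 − 0| = 2/m^3.
2/m^3 < ϵ ⇔ m^3 > 2/ϵ ⇔ m > (2/ϵ)^{1/3}.
Take K = (2/ϵ)^{1/3}. Then m > K implies 2/m^3 < ϵ.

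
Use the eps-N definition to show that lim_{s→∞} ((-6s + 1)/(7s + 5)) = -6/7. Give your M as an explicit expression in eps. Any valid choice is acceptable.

M = (37/49)/eps

Suppose eps > 0. We seek M > 0 such that s > M implies |(-6s + 1)/(7s + 5) + 6/7| < eps.
(-6s + 1)/(7s + 5) + 6/7 = (7(-6s + 1) − (-6)(7s + 5)) / (7(7s + 5)) = 37/(7(7s + 5)).
For s > 0 we have 7s + 5 > 7s, so |(-6s + 1)/(7s + 5) + 6/7| = 37/(7(7s + 5)) < 37/(7·7s) = (37/49)/s.
Thus |(-6s + 1)/(7s + 5) + 6/7| < eps whenever s > (37/49)/eps.
Take M = (37/49)/eps. If s > M then |(-6s + 1)/(7s + 5) + 6/7| < (37/49)/s < eps.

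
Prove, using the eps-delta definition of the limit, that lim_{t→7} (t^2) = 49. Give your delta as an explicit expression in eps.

delta = min(1, eps/15)

Let eps > 0 be given. We seek delta > 0 with 0 < |t − 7| < delta ⇒ |t^2 − 49| < eps.
Factor: t^2 − 49 = (t − 7)(t + 7), so |t^2 − 49| = |t − 7|·|t + 7|.
Impose delta ≤ 1 so that |t| < 8; then |t + 7| ≤ 15.
Hence |t^2 − 49| ≤ 15|t − 7|, which is < eps once |t − 7| < eps/15.
Take delta = min(1, eps/15). If 0 < |t − 7| < delta then both bounds hold and |t^2 − 49| ≤ 15|t − 7| < 15·(eps/15) = eps.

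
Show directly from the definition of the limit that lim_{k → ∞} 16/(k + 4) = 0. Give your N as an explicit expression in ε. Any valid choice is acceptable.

N = 16/ε

Suppose ε > 0. For k ≥ 1, |16/(k + 4) − 0| = 16/(k + 4) ≤ 16/k.
We need 16/k < ε, i.e. k > 16/ε.
Take N = 16/ε. If k > N then |16/(k + 4)| ≤ 16/k < ε.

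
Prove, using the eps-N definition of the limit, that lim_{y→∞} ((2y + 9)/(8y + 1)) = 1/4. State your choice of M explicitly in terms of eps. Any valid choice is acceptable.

Suppose eps > 0. We seek M > 0 such that y > M implies |(2y + 9)/(8y + 1) − (1/4)| < eps.
(2y + 9)/(8y + 1) − (1/4) = (8(2y + 9) − 2(8y + 1)) / (8(8y + 1)) = 70/(8(8y + 1)).
For y > 0 we have 8y + 1 > 8y, so |(2y + 9)/(8y + 1) − (1/4)| = 70/(8(8y + 1)) < 70/(8·8y) = (35/32)/y.
Thus |(2y + 9)/(8y + 1) − (1/4)| < eps whenever y > (35/32)/eps.
Take M = (35/32)/eps. If y > M then |(2y + 9)/(8y + 1) − (1/4)| < (35/32)/y < eps.

M = (35/32)/eps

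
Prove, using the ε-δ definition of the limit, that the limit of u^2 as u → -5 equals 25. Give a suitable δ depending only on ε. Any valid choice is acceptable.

Fix ε > 0. We seek δ > 0 with 0 < |u + 5| < δ ⇒ |u^2 − 25| < ε.
Factor: u^2 − 25 = (u + 5)(u - 5), so |u^2 − 25| = |u + 5|·|u - 5|.
Impose δ ≤ 2 so that |u| < 7; then |u - 5| ≤ 12.
Hence |u^2 − 25| ≤ 12|u + 5|, which is < ε once |u + 5| < ε/12.
Take δ = min(2, ε/12). If 0 < |u + 5| < δ then both bounds hold and |u^2 − 25| ≤ 12|u + 5| < 12·(ε/12) = ε.

δ = min(2, ε/12)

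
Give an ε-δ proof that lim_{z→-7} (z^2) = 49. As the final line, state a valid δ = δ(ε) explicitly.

Suppose ε > 0. We seek δ > 0 with 0 < |z + 7| < δ ⇒ |z^2 − 49| < ε.
Factor: z^2 − 49 = (z + 7)(z - 7), so |z^2 − 49| = |z + 7|·|z - 7|.
Impose δ ≤ 2 so that |z| < 9; then |z - 7| ≤ 16.
Hence |z^2 − 49| ≤ 16|z + 7|, which is < ε once |z + 7| < ε/16.
Take δ = min(2, ε/16). If 0 < |z + 7| < δ then both bounds hold and |z^2 − 49| ≤ 16|z + 7| < 16·(ε/16) = ε.

δ = min(2, ε/16)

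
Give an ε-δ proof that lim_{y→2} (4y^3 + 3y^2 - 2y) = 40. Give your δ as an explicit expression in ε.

Fix ε > 0. We want δ > 0 such that 0 < |y − 2| < δ implies |(4y^3 + 3y^2 - 2y) − 40| < ε.
(4y^3 + 3y^2 - 2y) − 40 = 4y^3 + 3y^2 - 2y - 40 = (y − 2)(4y^2 + 11y + 20).
So |(4y^3 + 3y^2 - 2y) − 40| = |y − 2|·|4y^2 + 11y + 20|.
Assume first that |y − 2| < 1, so |y| < 3. Then |4y^2 + 11y + 20| ≤ 4·3^2 + 11·3 + 20 = 89.
Hence |(4y^3 + 3y^2 - 2y) − 40| ≤ 89|y − 2| < ε provided |y − 2| < ε/89.
Choosing δ = min(1, ε/89) ensures both conditions, hence |(4y^3 + 3y^2 - 2y) − 40| < ε.

δ = min(1, ε/89)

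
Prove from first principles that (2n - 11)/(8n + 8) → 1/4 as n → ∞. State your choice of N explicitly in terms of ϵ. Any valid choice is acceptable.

N = (13/8)/ϵ

Let ϵ > 0. For n ≥ 1, |(2n - 11)/(8n + 8) − (1/4)| = |-104|/(8(8n + 8)) = 104/(8(8n + 8)).
Since 8n + 8 ≥ 8n for n ≥ 1, this is ≤ 104/(8·8n) = (13/8)/n.
So |(2n - 11)/(8n + 8) − (1/4)| < ϵ whenever n > (13/8)/ϵ.
Take N = (13/8)/ϵ. If n > N then |(2n - 11)/(8n + 8) − (1/4)| ≤ (13/8)/n < ϵ.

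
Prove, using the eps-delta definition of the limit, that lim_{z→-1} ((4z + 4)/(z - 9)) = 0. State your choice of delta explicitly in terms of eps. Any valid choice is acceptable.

Suppose eps > 0. We want delta > 0 with 0 < |z + 1| < delta ⇒ |(4z + 4)/(z - 9) − 0| < eps.
Combining over a common denominator, (4z + 4)/(z - 9) − 0 = [(4z + 4)·(-10) − 0·(z - 9)] / [(-10)·(z - 9)] = -40(z + 1) / ((-10)(z - 9)).
So |(4z + 4)/(z - 9) − 0| = 40|z + 1| / (10·|z − 9|).
Restrict delta ≤ 5. Then |z + 1| < 5 gives |z − 9| = |(z + 1) + (-10)| ≥ 10 − 5 = 5.
Hence |(4z + 4)/(z - 9) − 0| < 40|z + 1|/(10·5) = (4/5)|z + 1|, which is < eps once |z + 1| < (5/4)eps.
Take delta = min(5, (5/4)eps). Then 0 < |z + 1| < delta forces both bounds, so |(4z + 4)/(z - 9) − 0| < eps.

delta = min(5, (5/4)eps)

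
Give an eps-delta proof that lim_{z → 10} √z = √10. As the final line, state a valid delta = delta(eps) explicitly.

delta = min(10, √10·eps)

Suppose eps > 0. We want delta > 0 such that 0 < |z − 10| < delta implies |√z − √10| < eps.
Rationalise: √z − √10 = (z − 10)/(√z + √10), so |√z − √10| = |z − 10|/(√z + √10).
Restrict delta ≤ 10 so that |z − 10| < 10 forces z > 0, and then √z + √10 > √10.
Hence |√z − √10| < |z − 10|/√10, which is < eps once |z − 10| < √10·eps.
Take delta = min(10, √10·eps). If 0 < |z − 10| < delta then z > 0 and |√z − √10| < |z − 10|/√10 < eps.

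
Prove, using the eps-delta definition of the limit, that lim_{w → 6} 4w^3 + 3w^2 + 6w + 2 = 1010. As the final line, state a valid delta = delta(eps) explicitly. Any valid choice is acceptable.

Suppose eps > 0. We want delta > 0 such that 0 < |w − 6| < delta implies |(4w^3 + 3w^2 + 6w + 2) − 1010| < eps.
(4w^3 + 3w^2 + 6w + 2) − 1010 = 4w^3 + 3w^2 + 6w - 1008 = (w − 6)(4w^2 + 27w + 168).
So |(4w^3 + 3w^2 + 6w + 2) − 1010| = |w − 6|·|4w^2 + 27w + 168|.
Require delta ≤ 1. Then |w − 6| < 1 gives |w| < 7, and by the triangle inequality |4w^2 + 27w + 168| ≤ 4·7^2 + 27·7 + 168 = 553.
Hence |(4w^3 + 3w^2 + 6w + 2) − 1010| ≤ 553|w − 6| < eps provided |w − 6| < eps/553.
Choosing delta = min(1, eps/553) ensures both conditions, hence |(4w^3 + 3w^2 + 6w + 2) − 1010| < eps.

delta = min(1, eps/553)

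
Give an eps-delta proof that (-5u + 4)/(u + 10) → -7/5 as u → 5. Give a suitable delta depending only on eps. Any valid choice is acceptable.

delta = min(15/2, (25/12)eps)

Let eps > 0. We want delta > 0 with 0 < |u − 5| < delta ⇒ |(-5u + 4)/(u + 10) + 7/5| < eps.
Combining over a common denominator, (-5u + 4)/(u + 10) + 7/5 = [(-5u + 4)·15 − (-21)·(u + 10)] / [15·(u + 10)] = -54(u − 5) / (15(u + 10)).
So |(-5u + 4)/(u + 10) + 7/5| = 54|u − 5| / (15·|u + 10|).
Restrict delta ≤ 15/2. Then |u − 5| < 15/2 gives |u + 10| = |(u − 5) + 15| ≥ 15 − 15/2 = 15/2.
Hence |(-5u + 4)/(u + 10) + 7/5| < 54|u − 5|/(15·(15/2)) = (12/25)|u − 5|, which is < eps once |u − 5| < (25/12)eps.
Take delta = min(15/2, (25/12)eps). Then 0 < |u − 5| < delta forces both bounds, so |(-5u + 4)/(u + 10) + 7/5| < eps.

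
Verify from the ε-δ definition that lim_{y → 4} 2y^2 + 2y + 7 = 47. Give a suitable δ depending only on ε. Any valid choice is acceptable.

δ = min(1, ε/20)

Let ε > 0. We want δ > 0 such that 0 < |y − 4| < δ implies |(2y^2 + 2y + 7) − 47| < ε.
(2y^2 + 2y + 7) − 47 = 2y^2 + 2y - 40 = (y − 4)(2y + 10).
So |(2y^2 + 2y + 7) − 47| = |y − 4|·|2y + 10|.
Assume first that |y − 4| < 1, so |y| < 5. Then |2y + 10| ≤ 2·5 + 10 = 20.
Hence |(2y^2 + 2y + 7) − 47| ≤ 20|y − 4| < ε provided |y − 4| < ε/20.
Choosing δ = min(1, ε/20) ensures both conditions, hence |(2y^2 + 2y + 7) − 47| < ε.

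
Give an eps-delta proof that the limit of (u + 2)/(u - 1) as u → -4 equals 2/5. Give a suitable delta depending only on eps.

Fix eps > 0. We want delta > 0 with 0 < |u + 4| < delta ⇒ |(u + 2)/(u - 1) − (2/5)| < eps.
Combining over a common denominator, (u + 2)/(u - 1) − (2/5) = [(u + 2)·(-5) − (-2)·(u - 1)] / [(-5)·(u - 1)] = -3(u + 4) / ((-5)(u - 1)).
So |(u + 2)/(u - 1) − (2/5)| = 3|u + 4| / (5·|u − 1|).
Require delta ≤ 5/2, so |u − 1| ≥ |-5| − |u + 4| > 5 − 5/2 = 5/2.
Hence |(u + 2)/(u - 1) − (2/5)| < 3|u + 4|/(5·(5/2)) = (6/25)|u + 4|, which is < eps once |u + 4| < (25/6)eps.
Take delta = min(5/2, (25/6)eps). Then 0 < |u + 4| < delta forces both bounds, so |(u + 2)/(u - 1) − (2/5)| < eps.

delta = min(5/2, (25/6)eps)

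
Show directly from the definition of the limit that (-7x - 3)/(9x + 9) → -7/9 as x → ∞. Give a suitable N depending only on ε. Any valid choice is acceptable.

N = (4/9)/ε

Fix ε > 0. We seek N > 0 such that x > N implies |(-7x - 3)/(9x + 9) + 7/9| < ε.
(-7x - 3)/(9x + 9) + 7/9 = (9(-7x - 3) − (-7)(9x + 9)) / (9(9x + 9)) = 36/(9(9x + 9)).
For x > 0 we have 9x + 9 > 9x, so |(-7x - 3)/(9x + 9) + 7/9| = 36/(9(9x + 9)) < 36/(9·9x) = (4/9)/x.
Thus |(-7x - 3)/(9x + 9) + 7/9| < ε whenever x > (4/9)/ε.
Take N = (4/9)/ε. If x > N then |(-7x - 3)/(9x + 9) + 7/9| < (4/9)/x < ε.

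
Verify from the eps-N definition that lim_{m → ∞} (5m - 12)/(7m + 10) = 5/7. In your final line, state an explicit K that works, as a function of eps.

Let eps > 0 be given. For m ≥ 1, |(5m - 12)/(7m + 10) − (5/7)| = |-134|/(7(7m + 10)) = 134/(7(7m + 10)).
Since 7m + 10 ≥ 7m for m ≥ 1, this is ≤ 134/(7·7m) = (134/49)/m.
So |(5m - 12)/(7m + 10) − (5/7)| < eps whenever m > (134/49)/eps.
Take K = (134/49)/eps. If m > K then |(5m - 12)/(7m + 10) − (5/7)| ≤ (134/49)/m < eps.

K = (134/49)/eps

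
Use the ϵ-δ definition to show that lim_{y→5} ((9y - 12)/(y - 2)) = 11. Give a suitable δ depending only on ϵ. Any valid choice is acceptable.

δ = min(3/2, (3/4)ϵ)

Suppose ϵ > 0. We want δ > 0 with 0 < |y − 5| < δ ⇒ |(9y - 12)/(y - 2) − 11| < ϵ.
Combining over a common denominator, (9y - 12)/(y - 2) − 11 = [(9y - 12)·3 − 33·(y - 2)] / [3·(y - 2)] = -6(y − 5) / (3(y - 2)).
So |(9y - 12)/(y - 2) − 11| = 6|y − 5| / (3·|y − 2|).
Restrict δ ≤ 3/2. Then |y − 5| < 3/2 gives |y − 2| = |(y − 5) + 3| ≥ 3 − 3/2 = 3/2.
Hence |(9y - 12)/(y - 2) − 11| < 6|y − 5|/(3·(3/2)) = (4/3)|y − 5|, which is < ϵ once |y − 5| < (3/4)ϵ.
Take δ = min(3/2, (3/4)ϵ). Then 0 < |y − 5| < δ forces both bounds, so |(9y - 12)/(y - 2) − 11| < ϵ.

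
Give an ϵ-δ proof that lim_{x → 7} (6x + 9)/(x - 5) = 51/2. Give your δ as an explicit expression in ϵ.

Let ϵ > 0 be given. We want δ > 0 with 0 < |x − 7| < δ ⇒ |(6x + 9)/(x - 5) − (51/2)| < ϵ.
Combining over a common denominator, (6x + 9)/(x - 5) − (51/2) = [(6x + 9)·2 − 51·(x - 5)] / [2·(x - 5)] = -39(x − 7) / (2(x - 5)).
So |(6x + 9)/(x - 5) − (51/2)| = 39|x − 7| / (2·|x − 5|).
Restrict δ ≤ 1. Then |x − 7| < 1 gives |x − 5| = |(x − 7) + 2| ≥ 2 − 1 = 1.
Hence |(6x + 9)/(x - 5) − (51/2)| < 39|x − 7|/(2·1) = (39/2)|x − 7|, which is < ϵ once |x − 7| < (2/39)ϵ.
Take δ = min(1, (2/39)ϵ). Then 0 < |x − 7| < δ forces both bounds, so |(6x + 9)/(x - 5) − (51/2)| < ϵ.

δ = min(1, (2/39)ϵ)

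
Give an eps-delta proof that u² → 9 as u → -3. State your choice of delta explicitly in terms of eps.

Let eps > 0 be given. We seek delta > 0 with 0 < |u + 3| < delta ⇒ |u² − 9| < eps.
Factor: u² − 9 = (u + 3)(u - 3), so |u² − 9| = |u + 3|·|u - 3|.
Impose delta ≤ 1 so that |u| < 4; then |u - 3| ≤ 7.
Hence |u² − 9| ≤ 7|u + 3|, which is < eps once |u + 3| < eps/7.
Take delta = min(1, eps/7). If 0 < |u + 3| < delta then both bounds hold and |u² − 9| ≤ 7|u + 3| < 7·(eps/7) = eps.

delta = min(1, eps/7)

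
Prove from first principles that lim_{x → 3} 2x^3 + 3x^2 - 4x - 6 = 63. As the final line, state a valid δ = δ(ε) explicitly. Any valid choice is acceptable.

Let ε > 0. We want δ > 0 such that 0 < |x − 3| < δ implies |(2x^3 + 3x^2 - 4x - 6) − 63| < ε.
(2x^3 + 3x^2 - 4x - 6) − 63 = 2x^3 + 3x^2 - 4x - 69 = (x − 3)(2x^2 + 9x + 23).
So |(2x^3 + 3x^2 - 4x - 6) − 63| = |x − 3|·|2x^2 + 9x + 23|.
Assume first that |x − 3| < 1, so |x| < 4. Then |2x^2 + 9x + 23| ≤ 2·4^2 + 9·4 + 23 = 91.
Hence |(2x^3 + 3x^2 - 4x - 6) − 63| ≤ 91|x − 3| < ε provided |x − 3| < ε/91.
Choosing δ = min(1, ε/91) ensures both conditions, hence |(2x^3 + 3x^2 - 4x - 6) − 63| < ε.

δ = min(1, ε/91)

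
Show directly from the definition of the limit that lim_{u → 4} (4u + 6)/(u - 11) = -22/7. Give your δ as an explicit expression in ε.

δ = min(7/2, (49/100)ε)

Fix ε > 0. We want δ > 0 with 0 < |u − 4| < δ ⇒ |(4u + 6)/(u - 11) + 22/7| < ε.
Combining over a common denominator, (4u + 6)/(u - 11) + 22/7 = [(4u + 6)·(-7) − 22·(u - 11)] / [(-7)·(u - 11)] = -50(u − 4) / ((-7)(u - 11)).
So |(4u + 6)/(u - 11) + 22/7| = 50|u − 4| / (7·|u − 11|).
Restrict δ ≤ 7/2. Then |u − 4| < 7/2 gives |u − 11| = |(u − 4) + (-7)| ≥ 7 − 7/2 = 7/2.
Hence |(4u + 6)/(u - 11) + 22/7| < 50|u − 4|/(7·(7/2)) = (100/49)|u − 4|, which is < ε once |u − 4| < (49/100)ε.
Take δ = min(7/2, (49/100)ε). Then 0 < |u − 4| < δ forces both bounds, so |(4u + 6)/(u - 11) + 22/7| < ε.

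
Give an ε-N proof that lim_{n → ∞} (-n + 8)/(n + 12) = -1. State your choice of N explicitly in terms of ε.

Let ε > 0 be given. For n ≥ 1, |(-n + 8)/(n + 12) + 1| = |20|/((n + 12)) = 20/((n + 12)).
Since n + 12 ≥ n for n ≥ 1, this is ≤ 20/(n) = 20/n.
So |(-n + 8)/(n + 12) + 1| < ε whenever n > 20/ε.
Take N = 20/ε. If n > N then |(-n + 8)/(n + 12) + 1| ≤ 20/n < ε.

N = 20/ε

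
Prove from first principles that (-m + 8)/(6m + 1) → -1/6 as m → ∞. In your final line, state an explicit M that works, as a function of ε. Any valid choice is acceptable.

Suppose ε > 0. For m ≥ 1, |(-m + 8)/(6m + 1) + 1/6| = |49|/(6(6m + 1)) = 49/(6(6m + 1)).
Since 6m + 1 ≥ 6m for m ≥ 1, this is ≤ 49/(6·6m) = (49/36)/m.
So |(-m + 8)/(6m + 1) + 1/6| < ε whenever m > (49/36)/ε.
Take M = (49/36)/ε. If m > M then |(-m + 8)/(6m + 1) + 1/6| ≤ (49/36)/m < ε.

M = (49/36)/ε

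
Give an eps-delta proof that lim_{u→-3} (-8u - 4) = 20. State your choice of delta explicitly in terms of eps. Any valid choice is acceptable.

delta = eps/8

Let eps > 0 be given. We need delta > 0 so that 0 < |u + 3| < delta implies |(-8u - 4) − 20| < eps.
|(-8u - 4) − 20| = |-8u - 24| = 8|u + 3|.
So 8|u + 3| < eps exactly when |u + 3| < eps/8.
Choosing delta = eps/8 gives |(-8u - 4) − 20| = 8|u + 3| < eps whenever |u + 3| < delta.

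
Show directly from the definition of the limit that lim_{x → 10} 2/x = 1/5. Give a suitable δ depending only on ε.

δ = min(5, 25ε)

Fix ε > 0. We seek δ > 0 such that 0 < |x − 10| < δ implies |2/x − (1/5)| < ε.
|2/x − (1/5)| = 2·|10 − x|/(10·|x|) = 2|x − 10|/(10|x|).
Require δ ≤ 5 so that |x| > 10 − 5 = 5, hence 10|x| > 50.
Then |2/x − (1/5)| < 2|x − 10|/50, which is < ε when |x − 10| < 25ε.
Take δ = min(5, 25ε). Then 0 < |x − 10| < δ gives both |x − 10| < 5 and |x − 10| < 25ε, so |2/x − (1/5)| < ε.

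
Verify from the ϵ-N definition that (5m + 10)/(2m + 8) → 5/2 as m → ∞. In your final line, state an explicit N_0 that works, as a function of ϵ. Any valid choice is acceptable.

N_0 = 5/ϵ

Let ϵ > 0 be given. For m ≥ 1, |(5m + 10)/(2m + 8) − (5/2)| = |-20|/(2(2m + 8)) = 20/(2(2m + 8)).
Since 2m + 8 ≥ 2m for m ≥ 1, this is ≤ 20/(2·2m) = 5/m.
So |(5m + 10)/(2m + 8) − (5/2)| < ϵ whenever m > 5/ϵ.
Take N_0 = 5/ϵ. If m > N_0 then |(5m + 10)/(2m + 8) − (5/2)| ≤ 5/m < ϵ.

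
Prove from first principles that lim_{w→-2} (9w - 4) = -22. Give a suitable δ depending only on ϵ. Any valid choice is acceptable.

δ = ϵ/9

Fix ϵ > 0. We need δ > 0 so that 0 < |w + 2| < δ implies |(9w - 4) + 22| < ϵ.
|(9w - 4) + 22| = |9w + 18| = 9|w + 2|.
So 9|w + 2| < ϵ exactly when |w + 2| < ϵ/9.
Take δ = ϵ/9. If 0 < |w + 2| < δ then |(9w - 4) + 22| = 9|w + 2| < 9·(ϵ/9) = ϵ.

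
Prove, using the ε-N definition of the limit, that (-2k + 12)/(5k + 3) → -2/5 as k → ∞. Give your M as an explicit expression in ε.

M = (66/25)/ε

Let ε > 0. For k ≥ 1, |(-2k + 12)/(5k + 3) + 2/5| = |66|/(5(5k + 3)) = 66/(5(5k + 3)).
Since 5k + 3 ≥ 5k for k ≥ 1, this is ≤ 66/(5·5k) = (66/25)/k.
So |(-2k + 12)/(5k + 3) + 2/5| < ε whenever k > (66/25)/ε.
Take M = (66/25)/ε. If k > M then |(-2k + 12)/(5k + 3) + 2/5| ≤ (66/25)/k < ε.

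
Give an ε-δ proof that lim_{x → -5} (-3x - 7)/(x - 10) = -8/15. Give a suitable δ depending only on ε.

Fix ε > 0. We want δ > 0 with 0 < |x + 5| < δ ⇒ |(-3x - 7)/(x - 10) + 8/15| < ε.
Combining over a common denominator, (-3x - 7)/(x - 10) + 8/15 = [(-3x - 7)·(-15) − 8·(x - 10)] / [(-15)·(x - 10)] = 37(x + 5) / ((-15)(x - 10)).
So |(-3x - 7)/(x - 10) + 8/15| = 37|x + 5| / (15·|x − 10|).
Require δ ≤ 15/2, so |x − 10| ≥ |-15| − |x + 5| > 15 − 15/2 = 15/2.
Hence |(-3x - 7)/(x - 10) + 8/15| < 37|x + 5|/(15·(15/2)) = (74/225)|x + 5|, which is < ε once |x + 5| < (225/74)ε.
Take δ = min(15/2, (225/74)ε). Then 0 < |x + 5| < δ forces both bounds, so |(-3x - 7)/(x - 10) + 8/15| < ε.

δ = min(15/2, (225/74)ε)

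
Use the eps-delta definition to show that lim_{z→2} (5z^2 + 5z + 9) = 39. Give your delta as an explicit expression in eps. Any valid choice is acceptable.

delta = min(1, eps/30)

Fix eps > 0. We want delta > 0 such that 0 < |z − 2| < delta implies |(5z^2 + 5z + 9) − 39| < eps.
(5z^2 + 5z + 9) − 39 = 5z^2 + 5z - 30 = (z − 2)(5z + 15).
So |(5z^2 + 5z + 9) − 39| = |z − 2|·|5z + 15|.
Assume first that |z − 2| < 1, so |z| < 3. Then |5z + 15| ≤ 5·3 + 15 = 30.
Hence |(5z^2 + 5z + 9) − 39| ≤ 30|z − 2| < eps provided |z − 2| < eps/30.
Take delta = min(1, eps/30). Then 0 < |z − 2| < delta gives both |z − 2| < 1 and |z − 2| < eps/30, so |(5z^2 + 5z + 9) − 39| < eps.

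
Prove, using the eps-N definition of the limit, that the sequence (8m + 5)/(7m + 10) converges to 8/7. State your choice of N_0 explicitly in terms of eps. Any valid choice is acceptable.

Fix eps > 0. For m ≥ 1, |(8m + 5)/(7m + 10) − (8/7)| = |-45|/(7(7m + 10)) = 45/(7(7m + 10)).
Since 7m + 10 ≥ 7m for m ≥ 1, this is ≤ 45/(7·7m) = (45/49)/m.
So |(8m + 5)/(7m + 10) − (8/7)| < eps whenever m > (45/49)/eps.
Take N_0 = (45/49)/eps. If m > N_0 then |(8m + 5)/(7m + 10) − (8/7)| ≤ (45/49)/m < eps.

N_0 = (45/49)/eps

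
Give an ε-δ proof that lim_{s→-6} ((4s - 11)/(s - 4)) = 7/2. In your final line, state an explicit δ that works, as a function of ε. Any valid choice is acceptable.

Let ε > 0 be given. We want δ > 0 with 0 < |s + 6| < δ ⇒ |(4s - 11)/(s - 4) − (7/2)| < ε.
Combining over a common denominator, (4s - 11)/(s - 4) − (7/2) = [(4s - 11)·(-10) − (-35)·(s - 4)] / [(-10)·(s - 4)] = -5(s + 6) / ((-10)(s - 4)).
So |(4s - 11)/(s - 4) − (7/2)| = 5|s + 6| / (10·|s − 4|).
Require δ ≤ 5, so |s − 4| ≥ |-10| − |s + 6| > 10 − 5 = 5.
Hence |(4s - 11)/(s - 4) − (7/2)| < 5|s + 6|/(10·5) = (1/10)|s + 6|, which is < ε once |s + 6| < 10ε.
Take δ = min(5, 10ε). Then 0 < |s + 6| < δ forces both bounds, so |(4s - 11)/(s - 4) − (7/2)| < ε.

δ = min(5, 10ε)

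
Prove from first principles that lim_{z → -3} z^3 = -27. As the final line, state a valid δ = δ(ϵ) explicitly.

Fix ϵ > 0. We seek δ > 0 with 0 < |z + 3| < δ ⇒ |z^3 + 27| < ϵ.
Factor: z^3 + 27 = (z + 3)(z^2 - 3z + 9), so |z^3 + 27| = |z + 3|·|z^2 - 3z + 9|.
Restrict δ ≤ 1. Then |z + 3| < 1 gives |z| < 4, so by the triangle inequality |z^2 - 3z + 9| ≤ 4^2 + 3·4 + 9 = 37.
Hence |z^3 + 27| ≤ 37|z + 3|, which is < ϵ once |z + 3| < ϵ/37.
Take δ = min(1, ϵ/37). If 0 < |z + 3| < δ then both bounds hold and |z^3 + 27| ≤ 37|z + 3| < 37·(ϵ/37) = ϵ.

δ = min(1, ϵ/37)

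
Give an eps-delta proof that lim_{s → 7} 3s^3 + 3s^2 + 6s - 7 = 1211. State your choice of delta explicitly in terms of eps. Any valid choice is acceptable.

Let eps > 0 be given. We want delta > 0 such that 0 < |s − 7| < delta implies |(3s^3 + 3s^2 + 6s - 7) − 1211| < eps.
(3s^3 + 3s^2 + 6s - 7) − 1211 = 3s^3 + 3s^2 + 6s - 1218 = (s − 7)(3s^2 + 24s + 174).
So |(3s^3 + 3s^2 + 6s - 7) − 1211| = |s − 7|·|3s^2 + 24s + 174|.
Assume first that |s − 7| < 1, so |s| < 8. Then |3s^2 + 24s + 174| ≤ 3·8^2 + 24·8 + 174 = 558.
Hence |(3s^3 + 3s^2 + 6s - 7) − 1211| ≤ 558|s − 7| < eps provided |s − 7| < eps/558.
Take delta = min(1, eps/558). Then 0 < |s − 7| < delta gives both |s − 7| < 1 and |s − 7| < eps/558, so |(3s^3 + 3s^2 + 6s - 7) − 1211| < eps.

delta = min(1, eps/558)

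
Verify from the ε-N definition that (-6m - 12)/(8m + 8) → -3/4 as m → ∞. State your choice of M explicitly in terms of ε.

M = (3/4)/ε

Let ε > 0. For m ≥ 1, |(-6m - 12)/(8m + 8) + 3/4| = |-48|/(8(8m + 8)) = 48/(8(8m + 8)).
Since 8m + 8 ≥ 8m for m ≥ 1, this is ≤ 48/(8·8m) = (3/4)/m.
So |(-6m - 12)/(8m + 8) + 3/4| < ε whenever m > (3/4)/ε.
Take M = (3/4)/ε. If m > M then |(-6m - 12)/(8m + 8) + 3/4| ≤ (3/4)/m < ε.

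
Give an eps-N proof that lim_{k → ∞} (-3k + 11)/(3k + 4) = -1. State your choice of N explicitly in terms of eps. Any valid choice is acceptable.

N = 5/eps

Let eps > 0 be given. For k ≥ 1, |(-3k + 11)/(3k + 4) + 1| = |45|/(3(3k + 4)) = 45/(3(3k + 4)).
Since 3k + 4 ≥ 3k for k ≥ 1, this is ≤ 45/(3·3k) = 5/k.
So |(-3k + 11)/(3k + 4) + 1| < eps whenever k > 5/eps.
Take N = 5/eps. If k > N then |(-3k + 11)/(3k + 4) + 1| ≤ 5/k < eps.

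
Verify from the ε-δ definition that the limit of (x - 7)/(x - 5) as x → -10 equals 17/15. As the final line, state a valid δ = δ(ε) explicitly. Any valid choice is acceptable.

Let ε > 0 be given. We want δ > 0 with 0 < |x + 10| < δ ⇒ |(x - 7)/(x - 5) − (17/15)| < ε.
Combining over a common denominator, (x - 7)/(x - 5) − (17/15) = [(x - 7)·(-15) − (-17)·(x - 5)] / [(-15)·(x - 5)] = 2(x + 10) / ((-15)(x - 5)).
So |(x - 7)/(x - 5) − (17/15)| = 2|x + 10| / (15·|x − 5|).
Require δ ≤ 15/2, so |x − 5| ≥ |-15| − |x + 10| > 15 − 15/2 = 15/2.
Hence |(x - 7)/(x - 5) − (17/15)| < 2|x + 10|/(15·(15/2)) = (4/225)|x + 10|, which is < ε once |x + 10| < (225/4)ε.
Take δ = min(15/2, (225/4)ε). Then 0 < |x + 10| < δ forces both bounds, so |(x - 7)/(x - 5) − (17/15)| < ε.

δ = min(15/2, (225/4)ε)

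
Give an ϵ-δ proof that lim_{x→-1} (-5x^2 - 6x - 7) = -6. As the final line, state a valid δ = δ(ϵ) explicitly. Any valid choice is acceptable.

δ = min(2, ϵ/16)

Suppose ϵ > 0. We want δ > 0 such that 0 < |x + 1| < δ implies |(-5x^2 - 6x - 7) + 6| < ϵ.
(-5x^2 - 6x - 7) + 6 = -5x^2 - 6x - 1 = (x + 1)(-5x - 1).
So |(-5x^2 - 6x - 7) + 6| = |x + 1|·|-5x - 1|.
Require δ ≤ 2. Then |x + 1| < 2 gives |x| < 3, and by the triangle inequality |-5x - 1| ≤ 5·3 + 1 = 16.
Hence |(-5x^2 - 6x - 7) + 6| ≤ 16|x + 1| < ϵ provided |x + 1| < ϵ/16.
Choosing δ = min(2, ϵ/16) ensures both conditions, hence |(-5x^2 - 6x - 7) + 6| < ϵ.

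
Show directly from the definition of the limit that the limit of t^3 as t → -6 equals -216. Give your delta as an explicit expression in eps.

delta = min(1, eps/127)

Fix eps > 0. We seek delta > 0 with 0 < |t + 6| < delta ⇒ |t^3 + 216| < eps.
Factor: t^3 + 216 = (t + 6)(t^2 - 6t + 36), so |t^3 + 216| = |t + 6|·|t^2 - 6t + 36|.
Impose delta ≤ 1 so that |t| < 7; then |t^2 - 6t + 36| ≤ 127.
Hence |t^3 + 216| ≤ 127|t + 6|, which is < eps once |t + 6| < eps/127.
Take delta = min(1, eps/127). If 0 < |t + 6| < delta then both bounds hold and |t^3 + 216| ≤ 127|t + 6| < 127·(eps/127) = eps.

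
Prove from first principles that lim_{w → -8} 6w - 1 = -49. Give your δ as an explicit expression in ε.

δ = ε/6

Let ε > 0. We need δ > 0 so that 0 < |w + 8| < δ implies |(6w - 1) + 49| < ε.
Since (6w - 1) + 49 = 6(w + 8), we have |(6w - 1) + 49| = 6|w + 8|.
Thus it suffices that |w + 8| < ε/6.
Choosing δ = ε/6 gives |(6w - 1) + 49| = 6|w + 8| < ε whenever |w + 8| < δ.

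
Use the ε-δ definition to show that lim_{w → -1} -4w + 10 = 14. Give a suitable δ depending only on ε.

Let ε > 0 be given. We need δ > 0 so that 0 < |w + 1| < δ implies |(-4w + 10) − 14| < ε.
Since (-4w + 10) − 14 = -4(w + 1), we have |(-4w + 10) − 14| = 4|w + 1|.
Thus it suffices that |w + 1| < ε/4.
Choosing δ = ε/4 gives |(-4w + 10) − 14| = 4|w + 1| < ε whenever |w + 1| < δ.

δ = ε/4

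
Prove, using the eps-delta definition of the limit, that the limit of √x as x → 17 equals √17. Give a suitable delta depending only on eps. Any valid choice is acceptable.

delta = min(17, √17·eps)

Let eps > 0 be given. We want delta > 0 such that 0 < |x − 17| < delta implies |√x − √17| < eps.
Multiplying by the conjugate, |√x − √17| = |x − 17|/(√x + √17).
Restrict delta ≤ 17 so that |x − 17| < 17 forces x > 0, and then √x + √17 > √17.
Hence |√x − √17| < |x − 17|/√17, which is < eps once |x − 17| < √17·eps.
Take delta = min(17, √17·eps). If 0 < |x − 17| < delta then x > 0 and |√x − √17| < |x − 17|/√17 < eps.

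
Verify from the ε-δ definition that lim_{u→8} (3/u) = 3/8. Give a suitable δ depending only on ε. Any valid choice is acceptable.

Fix ε > 0. We seek δ > 0 such that 0 < |u − 8| < δ implies |3/u − (3/8)| < ε.
|3/u − (3/8)| = 3·|8 − u|/(8·|u|) = 3|u − 8|/(8|u|).
Restrict δ ≤ 4. Then |u − 8| < 4 gives |u| > 4, so 8|u| > 32.
Then |3/u − (3/8)| < 3|u − 8|/32, which is < ε when |u − 8| < (32/3)ε.
Take δ = min(4, (32/3)ε). Then 0 < |u − 8| < δ gives both |u − 8| < 4 and |u − 8| < (32/3)ε, so |3/u − (3/8)| < ε.

δ = min(4, (32/3)ε)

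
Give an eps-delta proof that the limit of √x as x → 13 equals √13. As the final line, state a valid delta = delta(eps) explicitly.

delta = min(13, √13·eps)

Fix eps > 0. We want delta > 0 such that 0 < |x − 13| < delta implies |√x − √13| < eps.
Rationalise: √x − √13 = (x − 13)/(√x + √13), so |√x − √13| = |x − 13|/(√x + √13).
Restrict delta ≤ 13 so that |x − 13| < 13 forces x > 0, and then √x + √13 > √13.
Hence |√x − √13| < |x − 13|/√13, which is < eps once |x − 13| < √13·eps.
Take delta = min(13, √13·eps). If 0 < |x − 13| < delta then x > 0 and |√x − √13| < |x − 13|/√13 < eps.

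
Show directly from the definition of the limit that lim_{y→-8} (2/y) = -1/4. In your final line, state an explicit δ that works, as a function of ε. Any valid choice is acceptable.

Let ε > 0 be given. We seek δ > 0 such that 0 < |y + 8| < δ implies |2/y + 1/4| < ε.
|2/y + 1/4| = 2·|-8 − y|/(8·|y|) = 2|y + 8|/(8|y|).
Restrict δ ≤ 4. Then |y + 8| < 4 gives |y| > 4, so 8|y| > 32.
Then |2/y + 1/4| < 2|y + 8|/32, which is < ε when |y + 8| < 16ε.
Take δ = min(4, 16ε). Then 0 < |y + 8| < δ gives both |y + 8| < 4 and |y + 8| < 16ε, so |2/y + 1/4| < ε.

δ = min(4, 16ε)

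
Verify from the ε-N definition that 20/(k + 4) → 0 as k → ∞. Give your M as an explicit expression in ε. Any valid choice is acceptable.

Let ε > 0. For k ≥ 1, |20/(k + 4) − 0| = 20/(k + 4) ≤ 20/k.
We need 20/k < ε, i.e. k > 20/ε.
Take M = 20/ε. If k > M then |20/(k + 4)| ≤ 20/k < ε.

M = 20/ε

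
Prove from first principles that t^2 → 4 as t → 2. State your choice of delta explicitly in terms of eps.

delta = min(1, eps/5)

Fix eps > 0. We seek delta > 0 with 0 < |t − 2| < delta ⇒ |t^2 − 4| < eps.
Factor: t^2 − 4 = (t − 2)(t + 2), so |t^2 − 4| = |t − 2|·|t + 2|.
Restrict delta ≤ 1. Then |t − 2| < 1 gives |t| < 3, so by the triangle inequality |t + 2| ≤ 3 + 2 = 5.
Hence |t^2 − 4| ≤ 5|t − 2|, which is < eps once |t − 2| < eps/5.
Take delta = min(1, eps/5). If 0 < |t − 2| < delta then both bounds hold and |t^2 − 4| ≤ 5|t − 2| < 5·(eps/5) = eps.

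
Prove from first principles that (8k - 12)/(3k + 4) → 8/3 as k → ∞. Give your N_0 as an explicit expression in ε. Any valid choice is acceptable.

N_0 = (68/9)/ε

Let ε > 0 be given. For k ≥ 1, |(8k - 12)/(3k + 4) − (8/3)| = |-68|/(3(3k + 4)) = 68/(3(3k + 4)).
Since 3k + 4 ≥ 3k for k ≥ 1, this is ≤ 68/(3·3k) = (68/9)/k.
So |(8k - 12)/(3k + 4) − (8/3)| < ε whenever k > (68/9)/ε.
Take N_0 = (68/9)/ε. If k > N_0 then |(8k - 12)/(3k + 4) − (8/3)| ≤ (68/9)/k < ε.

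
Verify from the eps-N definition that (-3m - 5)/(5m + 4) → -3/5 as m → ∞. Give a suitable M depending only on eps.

Fix eps > 0. For m ≥ 1, |(-3m - 5)/(5m + 4) + 3/5| = |-13|/(5(5m + 4)) = 13/(5(5m + 4)).
Since 5m + 4 ≥ 5m for m ≥ 1, this is ≤ 13/(5·5m) = (13/25)/m.
So |(-3m - 5)/(5m + 4) + 3/5| < eps whenever m > (13/25)/eps.
Take M = (13/25)/eps. If m > M then |(-3m - 5)/(5m + 4) + 3/5| ≤ (13/25)/m < eps.

M = (13/25)/eps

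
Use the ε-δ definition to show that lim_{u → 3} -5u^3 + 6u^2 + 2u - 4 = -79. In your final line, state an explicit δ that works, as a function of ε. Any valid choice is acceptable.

Let ε > 0 be given. We want δ > 0 such that 0 < |u − 3| < δ implies |(-5u^3 + 6u^2 + 2u - 4) + 79| < ε.
(-5u^3 + 6u^2 + 2u - 4) + 79 = -5u^3 + 6u^2 + 2u + 75 = (u − 3)(-5u^2 - 9u - 25).
So |(-5u^3 + 6u^2 + 2u - 4) + 79| = |u − 3|·|-5u^2 - 9u - 25|.
Assume first that |u − 3| < 2, so |u| < 5. Then |-5u^2 - 9u - 25| ≤ 5·5^2 + 9·5 + 25 = 195.
Hence |(-5u^3 + 6u^2 + 2u - 4) + 79| ≤ 195|u − 3| < ε provided |u − 3| < ε/195.
Choosing δ = min(2, ε/195) ensures both conditions, hence |(-5u^3 + 6u^2 + 2u - 4) + 79| < ε.

δ = min(2, ε/195)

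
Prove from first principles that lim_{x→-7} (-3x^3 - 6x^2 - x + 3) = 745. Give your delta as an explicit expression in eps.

Let eps > 0. We want delta > 0 such that 0 < |x + 7| < delta implies |(-3x^3 - 6x^2 - x + 3) − 745| < eps.
(-3x^3 - 6x^2 - x + 3) − 745 = -3x^3 - 6x^2 - x - 742 = (x + 7)(-3x^2 + 15x - 106).
So |(-3x^3 - 6x^2 - x + 3) − 745| = |x + 7|·|-3x^2 + 15x - 106|.
Require delta ≤ 1. Then |x + 7| < 1 gives |x| < 8, and by the triangle inequality |-3x^2 + 15x - 106| ≤ 3·8^2 + 15·8 + 106 = 418.
Hence |(-3x^3 - 6x^2 - x + 3) − 745| ≤ 418|x + 7| < eps provided |x + 7| < eps/418.
Choosing delta = min(1, eps/418) ensures both conditions, hence |(-3x^3 - 6x^2 - x + 3) − 745| < eps.

delta = min(1, eps/418)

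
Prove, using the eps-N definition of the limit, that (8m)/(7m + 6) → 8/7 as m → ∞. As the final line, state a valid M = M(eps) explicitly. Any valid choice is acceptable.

Suppose eps > 0. For m ≥ 1, |(8m)/(7m + 6) − (8/7)| = |-48|/(7(7m + 6)) = 48/(7(7m + 6)).
Since 7m + 6 ≥ 7m for m ≥ 1, this is ≤ 48/(7·7m) = (48/49)/m.
So |(8m)/(7m + 6) − (8/7)| < eps whenever m > (48/49)/eps.
Take M = (48/49)/eps. If m > M then |(8m)/(7m + 6) − (8/7)| ≤ (48/49)/m < eps.

M = (48/49)/eps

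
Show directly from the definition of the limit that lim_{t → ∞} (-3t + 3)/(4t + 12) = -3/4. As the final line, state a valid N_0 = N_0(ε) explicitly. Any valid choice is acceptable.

N_0 = 3/ε

Let ε > 0. We seek N_0 > 0 such that t > N_0 implies |(-3t + 3)/(4t + 12) + 3/4| < ε.
(-3t + 3)/(4t + 12) + 3/4 = (4(-3t + 3) − (-3)(4t + 12)) / (4(4t + 12)) = 48/(4(4t + 12)).
For t > 0 we have 4t + 12 > 4t, so |(-3t + 3)/(4t + 12) + 3/4| = 48/(4(4t + 12)) < 48/(4·4t) = 3/t.
Thus |(-3t + 3)/(4t + 12) + 3/4| < ε whenever t > 3/ε.
Take N_0 = 3/ε. If t > N_0 then |(-3t + 3)/(4t + 12) + 3/4| < 3/t < ε.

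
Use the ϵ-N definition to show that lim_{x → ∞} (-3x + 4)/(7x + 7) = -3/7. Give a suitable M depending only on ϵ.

Suppose ϵ > 0. We seek M > 0 such that x > M implies |(-3x + 4)/(7x + 7) + 3/7| < ϵ.
(-3x + 4)/(7x + 7) + 3/7 = (7(-3x + 4) − (-3)(7x + 7)) / (7(7x + 7)) = 49/(7(7x + 7)).
For x > 0 we have 7x + 7 > 7x, so |(-3x + 4)/(7x + 7) + 3/7| = 49/(7(7x + 7)) < 49/(7·7x) = 1/x.
Thus |(-3x + 4)/(7x + 7) + 3/7| < ϵ whenever x > 1/ϵ.
Take M = 1/ϵ. If x > M then |(-3x + 4)/(7x + 7) + 3/7| < 1/x < ϵ.

M = 1/ϵ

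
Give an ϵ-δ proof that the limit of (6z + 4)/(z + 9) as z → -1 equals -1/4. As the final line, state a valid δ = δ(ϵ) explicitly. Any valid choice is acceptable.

Let ϵ > 0. We want δ > 0 with 0 < |z + 1| < δ ⇒ |(6z + 4)/(z + 9) + 1/4| < ϵ.
Combining over a common denominator, (6z + 4)/(z + 9) + 1/4 = [(6z + 4)·8 − (-2)·(z + 9)] / [8·(z + 9)] = 50(z + 1) / (8(z + 9)).
So |(6z + 4)/(z + 9) + 1/4| = 50|z + 1| / (8·|z + 9|).
Restrict δ ≤ 4. Then |z + 1| < 4 gives |z + 9| = |(z + 1) + 8| ≥ 8 − 4 = 4.
Hence |(6z + 4)/(z + 9) + 1/4| < 50|z + 1|/(8·4) = (25/16)|z + 1|, which is < ϵ once |z + 1| < (16/25)ϵ.
Take δ = min(4, (16/25)ϵ). Then 0 < |z + 1| < δ forces both bounds, so |(6z + 4)/(z + 9) + 1/4| < ϵ.

δ = min(4, (16/25)ϵ)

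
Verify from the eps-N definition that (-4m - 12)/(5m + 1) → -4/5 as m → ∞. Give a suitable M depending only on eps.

M = (56/25)/eps

Let eps > 0 be given. For m ≥ 1, |(-4m - 12)/(5m + 1) + 4/5| = |-56|/(5(5m + 1)) = 56/(5(5m + 1)).
Since 5m + 1 ≥ 5m for m ≥ 1, this is ≤ 56/(5·5m) = (56/25)/m.
So |(-4m - 12)/(5m + 1) + 4/5| < eps whenever m > (56/25)/eps.
Take M = (56/25)/eps. If m > M then |(-4m - 12)/(5m + 1) + 4/5| ≤ (56/25)/m < eps.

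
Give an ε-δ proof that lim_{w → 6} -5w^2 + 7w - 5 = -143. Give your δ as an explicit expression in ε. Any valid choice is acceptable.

δ = min(2, ε/63)

Suppose ε > 0. We want δ > 0 such that 0 < |w − 6| < δ implies |(-5w^2 + 7w - 5) + 143| < ε.
(-5w^2 + 7w - 5) + 143 = -5w^2 + 7w + 138 = (w − 6)(-5w - 23).
So |(-5w^2 + 7w - 5) + 143| = |w − 6|·|-5w - 23|.
Assume first that |w − 6| < 2, so |w| < 8. Then |-5w - 23| ≤ 5·8 + 23 = 63.
Hence |(-5w^2 + 7w - 5) + 143| ≤ 63|w − 6| < ε provided |w − 6| < ε/63.
Take δ = min(2, ε/63). Then 0 < |w − 6| < δ gives both |w − 6| < 2 and |w − 6| < ε/63, so |(-5w^2 + 7w - 5) + 143| < ε.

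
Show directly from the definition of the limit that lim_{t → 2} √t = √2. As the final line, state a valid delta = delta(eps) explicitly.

delta = min(2, √2·eps)

Suppose eps > 0. We want delta > 0 such that 0 < |t − 2| < delta implies |√t − √2| < eps.
Rationalise: √t − √2 = (t − 2)/(√t + √2), so |√t − √2| = |t − 2|/(√t + √2).
Restrict delta ≤ 2 so that |t − 2| < 2 forces t > 0, and then √t + √2 > √2.
Hence |√t − √2| < |t − 2|/√2, which is < eps once |t − 2| < √2·eps.
Take delta = min(2, √2·eps). If 0 < |t − 2| < delta then t > 0 and |√t − √2| < |t − 2|/√2 < eps.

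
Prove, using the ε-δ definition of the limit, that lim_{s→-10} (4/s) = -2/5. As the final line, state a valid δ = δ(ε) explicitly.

δ = min(5, (25/2)ε)

Let ε > 0. We seek δ > 0 such that 0 < |s + 10| < δ implies |4/s + 2/5| < ε.
|4/s + 2/5| = 4·|-10 − s|/(10·|s|) = 4|s + 10|/(10|s|).
Restrict δ ≤ 5. Then |s + 10| < 5 gives |s| > 5, so 10|s| > 50.
Then |4/s + 2/5| < 4|s + 10|/50, which is < ε when |s + 10| < (25/2)ε.
Take δ = min(5, (25/2)ε). Then 0 < |s + 10| < δ gives both |s + 10| < 5 and |s + 10| < (25/2)ε, so |4/s + 2/5| < ε.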